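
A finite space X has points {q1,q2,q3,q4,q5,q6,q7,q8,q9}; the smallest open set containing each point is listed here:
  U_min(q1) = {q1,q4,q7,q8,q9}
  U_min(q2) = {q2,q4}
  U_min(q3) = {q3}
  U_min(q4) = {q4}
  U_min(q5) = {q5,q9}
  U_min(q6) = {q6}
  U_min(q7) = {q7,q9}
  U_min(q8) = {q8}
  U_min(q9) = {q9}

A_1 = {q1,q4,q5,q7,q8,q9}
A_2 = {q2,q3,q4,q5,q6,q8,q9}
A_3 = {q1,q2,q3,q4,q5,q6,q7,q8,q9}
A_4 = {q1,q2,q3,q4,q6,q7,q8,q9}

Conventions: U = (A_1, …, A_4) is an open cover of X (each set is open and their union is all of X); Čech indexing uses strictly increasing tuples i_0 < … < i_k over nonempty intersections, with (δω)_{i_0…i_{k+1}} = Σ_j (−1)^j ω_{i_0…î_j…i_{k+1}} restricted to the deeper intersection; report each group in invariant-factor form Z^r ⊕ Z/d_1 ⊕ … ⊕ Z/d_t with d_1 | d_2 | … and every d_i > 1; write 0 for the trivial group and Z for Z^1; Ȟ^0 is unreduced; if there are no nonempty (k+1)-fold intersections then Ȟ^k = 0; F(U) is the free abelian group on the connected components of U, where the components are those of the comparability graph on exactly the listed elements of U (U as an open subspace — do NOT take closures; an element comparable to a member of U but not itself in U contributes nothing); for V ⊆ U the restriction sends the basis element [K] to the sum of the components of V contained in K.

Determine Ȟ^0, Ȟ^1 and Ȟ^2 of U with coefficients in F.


nonempty overlaps:
  A12={q4,q5,q8,q9} A13={q1,q4,q5,q7,q8,q9} A14={q1,q4,q7,q8,q9} A23={q2,q3,q4,q5,q6,q8,q9} A24={q2,q3,q4,q6,q8,q9} A34={q1,q2,q3,q4,q6,q7,q8,q9}
  A123={q4,q5,q8,q9} A124={q4,q8,q9} A134={q1,q4,q7,q8,q9} A234={q2,q3,q4,q6,q8,q9}
  A1234={q4,q8,q9}
components per intersection:
  A1: {q1,q4,q5,q7,q8,q9}
  A2: {q2,q4} {q3} {q5,q9} {q6} {q8}
  A3: {q1,q2,q4,q5,q7,q8,q9} {q3} {q6}
  A4: {q1,q2,q4,q7,q8,q9} {q3} {q6}
  A12: {q4} {q5,q9} {q8}
  A13: {q1,q4,q5,q7,q8,q9}
  A14: {q1,q4,q7,q8,q9}
  A23: {q2,q4} {q3} {q5,q9} {q6} {q8}
  A24: {q2,q4} {q3} {q6} {q8} {q9}
  A34: {q1,q2,q4,q7,q8,q9} {q3} {q6}
  A123: {q4} {q5,q9} {q8}
  A124: {q4} {q8} {q9}
  A134: {q1,q4,q7,q8,q9}
  A234: {q2,q4} {q3} {q6} {q8} {q9}
  A1234: {q4} {q8} {q9}
C dims 12,18,12,3; δ0: rk 9, SNF 1^9; δ1: rk 9, SNF 1^9; δ2: rk 3, SNF 1^3
degree 0: 12−9−0 = 3 → Ȟ^0 ≅ Z^3
degree 1: 18−9−9 = 0 → Ȟ^1 ≅ 0
degree 2: 12−3−9 = 0 → Ȟ^2 ≅ 0

Ȟ^0(U;F) ≅ Z^3, Ȟ^1(U;F) ≅ 0 and Ȟ^2(U;F) ≅ 0


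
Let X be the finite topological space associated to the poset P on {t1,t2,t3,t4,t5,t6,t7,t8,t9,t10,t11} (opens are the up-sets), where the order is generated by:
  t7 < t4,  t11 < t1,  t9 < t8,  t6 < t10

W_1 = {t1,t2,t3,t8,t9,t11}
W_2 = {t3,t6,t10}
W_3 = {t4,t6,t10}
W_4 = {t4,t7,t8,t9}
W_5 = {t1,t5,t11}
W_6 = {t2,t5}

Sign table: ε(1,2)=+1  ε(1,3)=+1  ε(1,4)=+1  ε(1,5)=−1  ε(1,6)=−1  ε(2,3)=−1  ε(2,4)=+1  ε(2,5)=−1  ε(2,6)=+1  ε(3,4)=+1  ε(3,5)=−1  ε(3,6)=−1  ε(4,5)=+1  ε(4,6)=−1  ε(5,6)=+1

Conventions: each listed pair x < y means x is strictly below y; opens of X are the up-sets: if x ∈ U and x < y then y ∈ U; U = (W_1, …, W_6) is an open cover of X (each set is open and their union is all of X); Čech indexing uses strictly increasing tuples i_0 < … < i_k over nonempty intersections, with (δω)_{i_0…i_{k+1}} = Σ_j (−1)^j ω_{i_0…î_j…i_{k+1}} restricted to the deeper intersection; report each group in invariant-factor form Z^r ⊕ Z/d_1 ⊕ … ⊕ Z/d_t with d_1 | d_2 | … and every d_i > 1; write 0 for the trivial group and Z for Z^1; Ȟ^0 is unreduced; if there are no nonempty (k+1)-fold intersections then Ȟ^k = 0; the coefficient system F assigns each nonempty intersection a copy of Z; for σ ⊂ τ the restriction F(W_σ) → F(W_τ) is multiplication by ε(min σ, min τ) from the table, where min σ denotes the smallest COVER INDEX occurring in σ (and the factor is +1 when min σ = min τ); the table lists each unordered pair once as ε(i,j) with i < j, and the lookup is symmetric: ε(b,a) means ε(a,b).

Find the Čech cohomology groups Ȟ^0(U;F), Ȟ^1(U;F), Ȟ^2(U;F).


Ȟ^0(U;F) ≅ 0, Ȟ^1(U;F) ≅ Z ⊕ Z/2, Ȟ^2(U;F) ≅ 0

nerve of the cover:
  W12={t3} W14={t8,t9} W15={t1,t11} W16={t2} W23={t6,t10} W34={t4} W56={t5}
C dims 6,7; δ0: rk 6, SNF 1^5·2
Ȟ^0 = (6 − 6) − 0 = 0, so Ȟ^0 ≅ 0
Ȟ^1 = (7 − 0) − 6 = 1 plus torsion [2], so Ȟ^1 ≅ Z ⊕ Z/2
Ȟ^2 = (0 − 0) − 0 = 0, so Ȟ^2 ≅ 0


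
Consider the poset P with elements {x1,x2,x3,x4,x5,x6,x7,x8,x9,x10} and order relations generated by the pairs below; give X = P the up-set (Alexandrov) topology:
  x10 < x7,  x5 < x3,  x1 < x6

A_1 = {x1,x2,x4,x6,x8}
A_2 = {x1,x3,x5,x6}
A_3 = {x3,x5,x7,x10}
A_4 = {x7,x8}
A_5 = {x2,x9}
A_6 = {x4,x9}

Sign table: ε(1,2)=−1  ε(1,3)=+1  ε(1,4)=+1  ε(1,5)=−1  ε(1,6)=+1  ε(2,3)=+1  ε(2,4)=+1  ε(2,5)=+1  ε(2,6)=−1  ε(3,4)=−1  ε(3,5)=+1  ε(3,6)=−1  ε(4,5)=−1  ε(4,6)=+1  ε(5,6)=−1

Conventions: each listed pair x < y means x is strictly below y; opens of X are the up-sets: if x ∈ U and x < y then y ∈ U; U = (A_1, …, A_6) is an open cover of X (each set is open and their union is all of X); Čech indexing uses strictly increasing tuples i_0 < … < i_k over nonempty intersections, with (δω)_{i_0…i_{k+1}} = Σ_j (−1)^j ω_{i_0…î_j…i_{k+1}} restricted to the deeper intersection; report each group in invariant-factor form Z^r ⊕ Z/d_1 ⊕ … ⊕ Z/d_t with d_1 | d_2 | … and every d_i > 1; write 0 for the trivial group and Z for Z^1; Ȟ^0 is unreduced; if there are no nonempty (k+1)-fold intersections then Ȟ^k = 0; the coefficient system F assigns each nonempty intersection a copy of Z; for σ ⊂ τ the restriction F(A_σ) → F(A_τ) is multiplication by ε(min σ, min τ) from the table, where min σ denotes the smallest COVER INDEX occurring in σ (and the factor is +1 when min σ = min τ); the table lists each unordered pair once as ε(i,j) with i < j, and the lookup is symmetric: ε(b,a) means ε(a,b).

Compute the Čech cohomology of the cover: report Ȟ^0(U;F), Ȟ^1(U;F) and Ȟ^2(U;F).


intersection data:
  A12={x1,x6} A14={x8} A15={x2} A16={x4} A23={x3,x5} A34={x7} A56={x9}
C dims 6,7; δ0: rk 5, SNF 1^5
Ȟ^0 = (6 − 5) − 0 = 1, so Ȟ^0 ≅ Z
Ȟ^1 = (7 − 0) − 5 = 2, so Ȟ^1 ≅ Z^2
Ȟ^2 = (0 − 0) − 0 = 0, so Ȟ^2 ≅ 0

Ȟ^0(U;F) ≅ Z, Ȟ^1(U;F) ≅ Z^2 and Ȟ^2(U;F) ≅ 0


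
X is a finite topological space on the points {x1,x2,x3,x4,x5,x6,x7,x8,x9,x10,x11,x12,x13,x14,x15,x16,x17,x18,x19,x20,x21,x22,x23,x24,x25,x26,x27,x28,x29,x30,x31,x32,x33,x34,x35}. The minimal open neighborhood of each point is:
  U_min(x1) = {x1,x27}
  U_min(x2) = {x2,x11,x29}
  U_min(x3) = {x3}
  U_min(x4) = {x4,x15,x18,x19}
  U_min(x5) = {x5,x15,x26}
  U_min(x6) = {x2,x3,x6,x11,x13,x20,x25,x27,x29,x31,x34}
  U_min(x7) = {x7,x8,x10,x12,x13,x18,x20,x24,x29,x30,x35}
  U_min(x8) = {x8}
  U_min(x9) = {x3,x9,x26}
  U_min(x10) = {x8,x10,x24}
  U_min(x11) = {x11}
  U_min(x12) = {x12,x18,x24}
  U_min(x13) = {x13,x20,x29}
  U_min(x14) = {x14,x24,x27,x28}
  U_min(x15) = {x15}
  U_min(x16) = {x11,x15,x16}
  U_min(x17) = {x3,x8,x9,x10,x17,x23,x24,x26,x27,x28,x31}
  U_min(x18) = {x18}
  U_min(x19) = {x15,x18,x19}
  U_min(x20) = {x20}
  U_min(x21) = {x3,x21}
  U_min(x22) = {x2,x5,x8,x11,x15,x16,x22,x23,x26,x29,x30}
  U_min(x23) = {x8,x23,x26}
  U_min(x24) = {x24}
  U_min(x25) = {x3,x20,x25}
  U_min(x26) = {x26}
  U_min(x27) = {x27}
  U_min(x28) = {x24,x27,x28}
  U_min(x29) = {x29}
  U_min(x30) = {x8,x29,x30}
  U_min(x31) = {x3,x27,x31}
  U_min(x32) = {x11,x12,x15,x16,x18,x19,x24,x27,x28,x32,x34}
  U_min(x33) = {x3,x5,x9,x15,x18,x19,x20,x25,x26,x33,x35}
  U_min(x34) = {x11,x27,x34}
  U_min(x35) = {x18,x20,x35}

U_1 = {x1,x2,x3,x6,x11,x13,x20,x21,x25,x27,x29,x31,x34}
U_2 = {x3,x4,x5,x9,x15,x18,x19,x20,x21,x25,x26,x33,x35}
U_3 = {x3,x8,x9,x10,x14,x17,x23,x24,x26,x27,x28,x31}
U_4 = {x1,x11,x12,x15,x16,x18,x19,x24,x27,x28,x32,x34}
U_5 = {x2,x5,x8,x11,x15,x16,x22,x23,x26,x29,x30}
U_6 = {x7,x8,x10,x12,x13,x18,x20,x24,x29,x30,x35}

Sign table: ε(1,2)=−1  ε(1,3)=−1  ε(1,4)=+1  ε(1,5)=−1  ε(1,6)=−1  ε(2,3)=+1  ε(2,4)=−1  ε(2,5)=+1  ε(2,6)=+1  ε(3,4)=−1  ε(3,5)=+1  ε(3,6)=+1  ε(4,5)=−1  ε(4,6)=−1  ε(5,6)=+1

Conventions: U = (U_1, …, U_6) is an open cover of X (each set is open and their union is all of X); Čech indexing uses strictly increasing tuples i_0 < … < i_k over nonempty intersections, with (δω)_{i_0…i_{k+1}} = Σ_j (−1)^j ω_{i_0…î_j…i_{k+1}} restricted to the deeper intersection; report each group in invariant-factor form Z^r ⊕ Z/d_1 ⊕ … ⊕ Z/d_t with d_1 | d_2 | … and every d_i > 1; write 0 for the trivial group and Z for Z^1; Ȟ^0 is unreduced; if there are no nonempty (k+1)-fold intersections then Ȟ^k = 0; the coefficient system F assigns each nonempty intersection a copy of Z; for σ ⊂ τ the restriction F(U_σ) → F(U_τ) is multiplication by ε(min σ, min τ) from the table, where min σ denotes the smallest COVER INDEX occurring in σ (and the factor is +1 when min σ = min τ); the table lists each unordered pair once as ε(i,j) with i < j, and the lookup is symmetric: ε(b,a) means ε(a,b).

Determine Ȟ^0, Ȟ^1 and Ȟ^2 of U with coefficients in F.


cover nerve:
  U12={x3,x20,x21,x25} U13={x3,x27,x31} U14={x1,x11,x27,x34} U15={x2,x11,x29} U16={x13,x20,x29} U23={x3,x9,x26} U24={x15,x18,x19} U25={x5,x15,x26} U26={x18,x20,x35} U34={x24,x27,x28} U35={x8,x23,x26} U36={x8,x10,x24} U45={x11,x15,x16} U46={x12,x18,x24} U56={x8,x29,x30}
  U123={x3} U126={x20} U134={x27} U145={x11} U156={x29} U235={x26} U245={x15} U246={x18} U346={x24} U356={x8}
C dims 6,15,10; δ0: rk 5, SNF 1^5; δ1: rk 10, SNF 1^9·2
Ȟ^0: (6−5)−0=1 ⇒ Z
Ȟ^1: (15−10)−5=0 ⇒ 0
Ȟ^2: (10−0)−10=0 plus torsion [2] ⇒ Z/2

Ȟ^0 ≅ Z, Ȟ^1 ≅ 0, Ȟ^2 ≅ Z/2


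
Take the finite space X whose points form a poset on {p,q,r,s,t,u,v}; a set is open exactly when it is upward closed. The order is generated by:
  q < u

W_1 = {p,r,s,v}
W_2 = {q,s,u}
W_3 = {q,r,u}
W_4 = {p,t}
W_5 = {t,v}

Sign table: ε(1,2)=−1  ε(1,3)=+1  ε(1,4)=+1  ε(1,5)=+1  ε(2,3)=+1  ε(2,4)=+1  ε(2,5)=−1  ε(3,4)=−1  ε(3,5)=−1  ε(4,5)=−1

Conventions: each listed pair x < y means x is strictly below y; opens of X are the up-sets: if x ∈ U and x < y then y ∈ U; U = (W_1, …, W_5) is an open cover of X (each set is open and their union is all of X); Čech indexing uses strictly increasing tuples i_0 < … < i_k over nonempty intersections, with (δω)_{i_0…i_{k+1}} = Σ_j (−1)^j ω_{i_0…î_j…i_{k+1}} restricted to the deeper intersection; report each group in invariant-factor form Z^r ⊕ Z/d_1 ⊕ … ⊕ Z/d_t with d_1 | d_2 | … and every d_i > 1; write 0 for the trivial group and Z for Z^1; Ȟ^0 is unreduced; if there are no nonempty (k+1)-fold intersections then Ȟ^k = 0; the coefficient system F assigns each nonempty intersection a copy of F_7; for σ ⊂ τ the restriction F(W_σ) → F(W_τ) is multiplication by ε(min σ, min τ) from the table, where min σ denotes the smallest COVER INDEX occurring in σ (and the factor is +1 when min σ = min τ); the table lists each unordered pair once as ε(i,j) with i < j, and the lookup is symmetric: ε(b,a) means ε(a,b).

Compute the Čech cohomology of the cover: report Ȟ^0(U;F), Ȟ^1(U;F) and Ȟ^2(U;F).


nonempty overlaps:
  W12={s} W13={r} W14={p} W15={v} W23={q,u} W45={t}
C dims 5,6; δ0: rk_F7 5
degree 0: 5−5−0 = 0 → Ȟ^0 ≅ 0
degree 1: 6−0−5 = 1 → Ȟ^1 ≅ Z/7
degree 2: 0−0−0 = 0 → Ȟ^2 ≅ 0

Ȟ^0 = 0; Ȟ^1 = Z/7; Ȟ^2 = 0


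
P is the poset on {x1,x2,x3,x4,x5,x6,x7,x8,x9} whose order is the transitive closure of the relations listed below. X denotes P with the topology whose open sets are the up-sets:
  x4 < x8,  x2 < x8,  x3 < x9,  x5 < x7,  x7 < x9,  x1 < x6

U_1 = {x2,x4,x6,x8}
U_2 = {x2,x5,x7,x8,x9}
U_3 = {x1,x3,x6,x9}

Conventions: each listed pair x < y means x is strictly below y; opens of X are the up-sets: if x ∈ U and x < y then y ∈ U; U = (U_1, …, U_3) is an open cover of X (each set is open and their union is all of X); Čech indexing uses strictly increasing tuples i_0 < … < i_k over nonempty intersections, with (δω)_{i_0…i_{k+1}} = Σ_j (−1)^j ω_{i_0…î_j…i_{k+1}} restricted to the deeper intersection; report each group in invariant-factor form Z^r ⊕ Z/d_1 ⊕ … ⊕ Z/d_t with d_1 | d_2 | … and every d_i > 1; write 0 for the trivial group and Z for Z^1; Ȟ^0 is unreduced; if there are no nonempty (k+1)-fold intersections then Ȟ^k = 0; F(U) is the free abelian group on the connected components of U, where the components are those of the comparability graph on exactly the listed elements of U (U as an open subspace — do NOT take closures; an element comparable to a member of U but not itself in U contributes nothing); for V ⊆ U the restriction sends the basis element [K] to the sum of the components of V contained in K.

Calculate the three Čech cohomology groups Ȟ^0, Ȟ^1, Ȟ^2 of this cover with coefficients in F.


Ȟ^0 = Z^3, Ȟ^1 = 0, Ȟ^2 = 0

nerve simplices:
  U12={x2,x8} U13={x6} U23={x9}
components per intersection:
  U1: {x2,x4,x8} {x6}
  U2: {x2,x8} {x5,x7,x9}
  U3: {x1,x6} {x3,x9}
  U12: {x2,x8}
  U13: {x6}
  U23: {x9}
C dims 6,3; δ0: rk 3, SNF 1^3
degree 0: 6−3−0 = 3 → Ȟ^0 ≅ Z^3
degree 1: 3−0−3 = 0 → Ȟ^1 ≅ 0
degree 2: 0−0−0 = 0 → Ȟ^2 ≅ 0


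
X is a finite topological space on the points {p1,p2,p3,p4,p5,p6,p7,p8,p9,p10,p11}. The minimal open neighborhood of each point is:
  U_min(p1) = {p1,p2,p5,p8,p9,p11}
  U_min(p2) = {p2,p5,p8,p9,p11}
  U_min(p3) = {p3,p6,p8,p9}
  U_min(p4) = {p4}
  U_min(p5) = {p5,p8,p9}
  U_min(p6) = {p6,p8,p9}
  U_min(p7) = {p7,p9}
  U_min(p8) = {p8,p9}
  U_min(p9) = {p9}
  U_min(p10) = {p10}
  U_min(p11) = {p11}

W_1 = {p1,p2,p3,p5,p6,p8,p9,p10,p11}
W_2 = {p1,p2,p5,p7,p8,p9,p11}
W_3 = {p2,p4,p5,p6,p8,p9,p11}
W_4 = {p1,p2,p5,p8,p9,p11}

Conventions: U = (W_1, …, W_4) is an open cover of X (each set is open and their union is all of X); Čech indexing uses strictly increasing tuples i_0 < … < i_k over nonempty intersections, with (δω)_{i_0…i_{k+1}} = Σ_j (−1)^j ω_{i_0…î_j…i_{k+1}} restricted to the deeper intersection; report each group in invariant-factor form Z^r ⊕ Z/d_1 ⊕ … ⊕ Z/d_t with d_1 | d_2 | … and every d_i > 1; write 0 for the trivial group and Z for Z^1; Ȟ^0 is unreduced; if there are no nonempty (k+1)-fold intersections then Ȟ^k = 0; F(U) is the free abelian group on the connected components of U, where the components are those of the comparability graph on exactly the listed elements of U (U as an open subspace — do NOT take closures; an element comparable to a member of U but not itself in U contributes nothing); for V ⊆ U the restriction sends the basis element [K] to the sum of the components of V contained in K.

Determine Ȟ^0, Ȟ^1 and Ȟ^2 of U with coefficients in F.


Ȟ^0(U;F) ≅ Z^3, Ȟ^1(U;F) ≅ 0 and Ȟ^2(U;F) ≅ 0

nerve simplices:
  W12={p1,p2,p5,p8,p9,p11} W13={p2,p5,p6,p8,p9,p11} W14={p1,p2,p5,p8,p9,p11} W23={p2,p5,p8,p9,p11} W24={p1,p2,p5,p8,p9,p11} W34={p2,p5,p8,p9,p11}
  W123={p2,p5,p8,p9,p11} W124={p1,p2,p5,p8,p9,p11} W134={p2,p5,p8,p9,p11} W234={p2,p5,p8,p9,p11}
  W1234={p2,p5,p8,p9,p11}
components per intersection:
  W1: {p1,p2,p3,p5,p6,p8,p9,p11} {p10}
  W2: {p1,p2,p5,p7,p8,p9,p11}
  W3: {p2,p5,p6,p8,p9,p11} {p4}
  W4: {p1,p2,p5,p8,p9,p11}
  W12: {p1,p2,p5,p8,p9,p11}
  W13: {p2,p5,p6,p8,p9,p11}
  W14: {p1,p2,p5,p8,p9,p11}
  W23: {p2,p5,p8,p9,p11}
  W24: {p1,p2,p5,p8,p9,p11}
  W34: {p2,p5,p8,p9,p11}
  W123: {p2,p5,p8,p9,p11}
  W124: {p1,p2,p5,p8,p9,p11}
  W134: {p2,p5,p8,p9,p11}
  W234: {p2,p5,p8,p9,p11}
  W1234: {p2,p5,p8,p9,p11}
C dims 6,6,4,1; δ0: rk 3, SNF 1^3; δ1: rk 3, SNF 1^3; δ2: rk 1, SNF 1^1
degree 0: 6−3−0 = 3 → Ȟ^0 ≅ Z^3
degree 1: 6−3−3 = 0 → Ȟ^1 ≅ 0
degree 2: 4−1−3 = 0 → Ȟ^2 ≅ 0


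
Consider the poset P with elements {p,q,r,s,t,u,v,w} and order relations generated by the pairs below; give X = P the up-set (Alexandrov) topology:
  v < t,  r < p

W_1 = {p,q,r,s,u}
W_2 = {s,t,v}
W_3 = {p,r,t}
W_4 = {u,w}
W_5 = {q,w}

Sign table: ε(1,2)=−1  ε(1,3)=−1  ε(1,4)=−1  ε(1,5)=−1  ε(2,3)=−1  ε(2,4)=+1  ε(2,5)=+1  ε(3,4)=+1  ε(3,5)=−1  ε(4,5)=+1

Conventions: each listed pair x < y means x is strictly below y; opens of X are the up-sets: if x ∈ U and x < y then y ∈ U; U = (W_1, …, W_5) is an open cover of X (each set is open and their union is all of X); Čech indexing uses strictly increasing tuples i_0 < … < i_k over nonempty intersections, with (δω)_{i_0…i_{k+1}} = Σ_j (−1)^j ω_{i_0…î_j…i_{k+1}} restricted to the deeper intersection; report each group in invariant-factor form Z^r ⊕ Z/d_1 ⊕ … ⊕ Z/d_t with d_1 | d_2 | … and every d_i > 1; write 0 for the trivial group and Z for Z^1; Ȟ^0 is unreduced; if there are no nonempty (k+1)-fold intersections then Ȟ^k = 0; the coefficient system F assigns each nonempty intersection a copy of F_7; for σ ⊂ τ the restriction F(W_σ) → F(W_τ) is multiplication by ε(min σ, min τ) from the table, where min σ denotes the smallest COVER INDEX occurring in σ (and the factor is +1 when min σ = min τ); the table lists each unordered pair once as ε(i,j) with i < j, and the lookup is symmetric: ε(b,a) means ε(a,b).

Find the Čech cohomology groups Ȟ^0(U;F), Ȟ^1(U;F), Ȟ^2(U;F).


nerve of the cover:
  W12={s} W13={p,r} W14={u} W15={q} W23={t} W45={w}
C dims 5,6; δ0: rk_F7 5
Ȟ^0 = (5 − 5) − 0 = 0, so Ȟ^0 ≅ 0
Ȟ^1 = (6 − 0) − 5 = 1, so Ȟ^1 ≅ Z/7
Ȟ^2 = (0 − 0) − 0 = 0, so Ȟ^2 ≅ 0

Ȟ^0 = 0, Ȟ^1 = Z/7, Ȟ^2 = 0


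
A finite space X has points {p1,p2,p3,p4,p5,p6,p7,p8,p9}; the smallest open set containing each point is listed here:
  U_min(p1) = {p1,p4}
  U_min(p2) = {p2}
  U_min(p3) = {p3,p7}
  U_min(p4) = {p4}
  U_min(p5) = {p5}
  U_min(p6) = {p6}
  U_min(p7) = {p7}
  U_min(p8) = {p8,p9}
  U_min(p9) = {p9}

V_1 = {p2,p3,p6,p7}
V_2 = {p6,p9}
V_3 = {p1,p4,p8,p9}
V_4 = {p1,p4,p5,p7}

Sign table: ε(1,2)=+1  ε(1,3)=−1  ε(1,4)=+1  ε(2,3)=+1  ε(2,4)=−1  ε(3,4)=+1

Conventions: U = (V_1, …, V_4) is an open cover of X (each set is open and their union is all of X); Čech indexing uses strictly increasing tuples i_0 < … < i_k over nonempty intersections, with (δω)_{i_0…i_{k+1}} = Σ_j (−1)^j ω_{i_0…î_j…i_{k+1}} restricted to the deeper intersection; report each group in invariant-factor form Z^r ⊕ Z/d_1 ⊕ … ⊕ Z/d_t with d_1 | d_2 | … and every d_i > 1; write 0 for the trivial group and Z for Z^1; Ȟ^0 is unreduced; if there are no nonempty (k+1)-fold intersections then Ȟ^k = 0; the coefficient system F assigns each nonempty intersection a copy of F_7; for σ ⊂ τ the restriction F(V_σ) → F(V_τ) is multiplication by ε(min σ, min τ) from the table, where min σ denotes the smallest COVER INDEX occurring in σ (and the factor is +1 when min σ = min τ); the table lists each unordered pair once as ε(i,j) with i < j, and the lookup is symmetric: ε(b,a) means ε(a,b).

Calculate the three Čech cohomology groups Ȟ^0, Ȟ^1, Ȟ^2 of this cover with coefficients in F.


nonempty intersections:
  V12={p6} V14={p7} V23={p9} V34={p1,p4}
C dims 4,4; δ0: rk_F7 3
Ȟ^0: (4−3)−0=1 ⇒ Z/7
Ȟ^1: (4−0)−3=1 ⇒ Z/7
Ȟ^2: (0−0)−0=0 ⇒ 0

Ȟ^0 ≅ Z/7, Ȟ^1 ≅ Z/7 and Ȟ^2 ≅ 0


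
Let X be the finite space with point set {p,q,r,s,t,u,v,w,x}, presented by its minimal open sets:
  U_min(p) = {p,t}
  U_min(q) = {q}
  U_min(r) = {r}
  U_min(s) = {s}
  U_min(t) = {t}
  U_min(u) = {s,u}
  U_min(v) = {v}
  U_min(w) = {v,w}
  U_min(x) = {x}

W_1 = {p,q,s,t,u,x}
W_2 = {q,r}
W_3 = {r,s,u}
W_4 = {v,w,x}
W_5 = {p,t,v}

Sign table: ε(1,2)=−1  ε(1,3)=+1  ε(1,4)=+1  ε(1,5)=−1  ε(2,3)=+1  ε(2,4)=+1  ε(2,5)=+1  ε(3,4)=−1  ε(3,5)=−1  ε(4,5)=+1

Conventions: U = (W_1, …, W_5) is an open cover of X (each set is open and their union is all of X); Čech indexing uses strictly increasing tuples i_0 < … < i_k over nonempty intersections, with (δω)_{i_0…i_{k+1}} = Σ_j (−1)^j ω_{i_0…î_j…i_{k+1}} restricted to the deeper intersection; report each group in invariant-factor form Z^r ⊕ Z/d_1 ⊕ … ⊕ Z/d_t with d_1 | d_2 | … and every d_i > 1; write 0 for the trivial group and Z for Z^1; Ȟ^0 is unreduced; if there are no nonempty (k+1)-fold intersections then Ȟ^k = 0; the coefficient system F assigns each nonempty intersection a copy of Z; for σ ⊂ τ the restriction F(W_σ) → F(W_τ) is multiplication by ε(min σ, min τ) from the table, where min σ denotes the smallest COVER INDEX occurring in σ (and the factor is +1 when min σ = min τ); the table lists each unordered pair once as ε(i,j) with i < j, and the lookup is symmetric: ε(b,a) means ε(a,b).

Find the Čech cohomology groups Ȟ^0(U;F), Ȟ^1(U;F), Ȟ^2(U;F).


Ȟ^0 = 0, Ȟ^1 = Z ⊕ Z/2 and Ȟ^2 = 0

cover nerve:
  W12={q} W13={s,u} W14={x} W15={p,t} W23={r} W45={v}
C dims 5,6; δ0: rk 5, SNF 1^4·2
Ȟ^0: (5−5)−0=0 ⇒ 0
Ȟ^1: (6−0)−5=1 plus torsion [2] ⇒ Z ⊕ Z/2
Ȟ^2: (0−0)−0=0 ⇒ 0


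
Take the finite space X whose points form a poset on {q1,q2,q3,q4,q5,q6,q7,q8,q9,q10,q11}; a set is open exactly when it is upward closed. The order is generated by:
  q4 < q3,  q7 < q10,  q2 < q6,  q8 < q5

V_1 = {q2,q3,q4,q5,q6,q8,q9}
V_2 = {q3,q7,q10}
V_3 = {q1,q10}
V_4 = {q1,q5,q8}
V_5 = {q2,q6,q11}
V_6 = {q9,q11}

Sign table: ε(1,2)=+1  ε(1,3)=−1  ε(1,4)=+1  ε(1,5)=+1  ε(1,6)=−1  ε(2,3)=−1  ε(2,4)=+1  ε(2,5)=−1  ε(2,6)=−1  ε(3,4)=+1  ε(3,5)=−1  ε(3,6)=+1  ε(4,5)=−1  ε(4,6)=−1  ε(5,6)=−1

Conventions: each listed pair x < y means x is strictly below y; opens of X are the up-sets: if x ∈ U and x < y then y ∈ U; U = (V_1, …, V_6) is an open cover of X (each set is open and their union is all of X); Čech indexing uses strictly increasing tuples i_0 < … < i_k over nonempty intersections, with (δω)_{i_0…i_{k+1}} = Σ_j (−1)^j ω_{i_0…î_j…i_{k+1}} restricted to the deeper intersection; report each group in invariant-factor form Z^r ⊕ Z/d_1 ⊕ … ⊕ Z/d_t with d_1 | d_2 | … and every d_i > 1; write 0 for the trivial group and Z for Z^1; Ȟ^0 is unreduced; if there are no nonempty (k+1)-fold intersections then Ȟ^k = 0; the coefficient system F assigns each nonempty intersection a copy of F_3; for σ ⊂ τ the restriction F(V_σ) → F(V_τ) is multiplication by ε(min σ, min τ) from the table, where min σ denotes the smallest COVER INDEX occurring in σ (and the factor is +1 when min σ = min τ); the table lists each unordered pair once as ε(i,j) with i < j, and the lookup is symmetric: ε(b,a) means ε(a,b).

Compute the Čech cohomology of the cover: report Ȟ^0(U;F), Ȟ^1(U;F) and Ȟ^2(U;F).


Ȟ^0(U;F) ≅ 0; Ȟ^1(U;F) ≅ Z/3; Ȟ^2(U;F) ≅ 0

intersection data:
  V12={q3} V14={q5,q8} V15={q2,q6} V16={q9} V23={q10} V34={q1} V56={q11}
C dims 6,7; δ0: rk_F3 6
Ȟ^0 = (6 − 6) − 0 = 0, so Ȟ^0 ≅ 0
Ȟ^1 = (7 − 0) − 6 = 1, so Ȟ^1 ≅ Z/3
Ȟ^2 = (0 − 0) − 0 = 0, so Ȟ^2 ≅ 0


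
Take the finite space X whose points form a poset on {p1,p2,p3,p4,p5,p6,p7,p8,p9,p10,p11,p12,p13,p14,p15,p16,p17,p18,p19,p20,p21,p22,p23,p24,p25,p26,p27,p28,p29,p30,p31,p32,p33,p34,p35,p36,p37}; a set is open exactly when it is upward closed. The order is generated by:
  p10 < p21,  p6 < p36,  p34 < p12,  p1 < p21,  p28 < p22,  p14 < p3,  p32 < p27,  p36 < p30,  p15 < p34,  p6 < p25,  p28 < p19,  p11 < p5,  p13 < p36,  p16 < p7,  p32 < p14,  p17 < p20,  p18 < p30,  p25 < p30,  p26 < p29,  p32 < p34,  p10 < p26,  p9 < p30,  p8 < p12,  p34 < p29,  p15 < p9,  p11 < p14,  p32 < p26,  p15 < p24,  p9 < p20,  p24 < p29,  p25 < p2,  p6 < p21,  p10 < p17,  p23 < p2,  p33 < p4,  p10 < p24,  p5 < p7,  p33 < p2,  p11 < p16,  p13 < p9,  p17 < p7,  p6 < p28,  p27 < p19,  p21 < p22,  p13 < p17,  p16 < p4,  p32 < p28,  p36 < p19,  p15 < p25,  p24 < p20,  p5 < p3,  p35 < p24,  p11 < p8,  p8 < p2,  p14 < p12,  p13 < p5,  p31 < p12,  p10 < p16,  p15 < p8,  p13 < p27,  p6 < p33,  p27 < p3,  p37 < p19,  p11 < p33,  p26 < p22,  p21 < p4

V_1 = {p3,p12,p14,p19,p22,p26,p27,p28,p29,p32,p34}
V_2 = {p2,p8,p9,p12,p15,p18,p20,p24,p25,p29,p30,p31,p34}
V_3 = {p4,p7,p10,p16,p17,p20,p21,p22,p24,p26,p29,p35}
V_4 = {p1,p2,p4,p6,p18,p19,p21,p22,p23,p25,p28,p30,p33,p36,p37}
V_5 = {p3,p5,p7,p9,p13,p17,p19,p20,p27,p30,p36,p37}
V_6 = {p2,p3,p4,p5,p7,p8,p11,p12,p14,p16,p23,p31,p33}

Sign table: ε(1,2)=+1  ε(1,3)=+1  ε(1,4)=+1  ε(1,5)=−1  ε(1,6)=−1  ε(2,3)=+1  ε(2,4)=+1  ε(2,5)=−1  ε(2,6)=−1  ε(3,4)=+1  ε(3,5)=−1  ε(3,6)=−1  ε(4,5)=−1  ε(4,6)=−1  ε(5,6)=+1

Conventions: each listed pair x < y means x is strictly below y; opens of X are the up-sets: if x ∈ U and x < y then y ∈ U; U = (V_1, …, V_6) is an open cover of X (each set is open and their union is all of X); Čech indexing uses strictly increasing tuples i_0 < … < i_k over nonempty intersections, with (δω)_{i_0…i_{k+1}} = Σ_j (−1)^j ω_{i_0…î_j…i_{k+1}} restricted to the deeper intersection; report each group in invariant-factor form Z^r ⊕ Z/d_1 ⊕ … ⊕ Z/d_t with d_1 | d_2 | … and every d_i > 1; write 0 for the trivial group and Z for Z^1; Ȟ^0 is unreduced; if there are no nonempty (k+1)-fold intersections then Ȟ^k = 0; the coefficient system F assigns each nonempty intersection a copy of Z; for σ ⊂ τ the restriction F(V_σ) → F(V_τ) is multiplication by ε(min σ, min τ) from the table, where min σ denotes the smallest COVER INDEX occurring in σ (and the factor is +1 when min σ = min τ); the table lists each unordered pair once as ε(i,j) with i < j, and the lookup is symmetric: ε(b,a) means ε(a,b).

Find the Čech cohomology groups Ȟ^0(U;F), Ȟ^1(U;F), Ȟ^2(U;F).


Ȟ^0 ≅ Z, Ȟ^1 ≅ 0, Ȟ^2 ≅ Z/2

cover nerve:
  V12={p12,p29,p34} V13={p22,p26,p29} V14={p19,p22,p28} V15={p3,p19,p27} V16={p3,p12,p14} V23={p20,p24,p29} V24={p2,p18,p25,p30} V25={p9,p20,p30} V26={p2,p8,p12,p31} V34={p4,p21,p22} V35={p7,p17,p20} V36={p4,p7,p16} V45={p19,p30,p36,p37} V46={p2,p4,p23,p33} V56={p3,p5,p7}
  V123={p29} V126={p12} V134={p22} V145={p19} V156={p3} V235={p20} V245={p30} V246={p2} V346={p4} V356={p7}
C dims 6,15,10; δ0: rk 5, SNF 1^5; δ1: rk 10, SNF 1^9·2
Ȟ^0: (6−5)−0=1 ⇒ Z
Ȟ^1: (15−10)−5=0 ⇒ 0
Ȟ^2: (10−0)−10=0 plus torsion [2] ⇒ Z/2


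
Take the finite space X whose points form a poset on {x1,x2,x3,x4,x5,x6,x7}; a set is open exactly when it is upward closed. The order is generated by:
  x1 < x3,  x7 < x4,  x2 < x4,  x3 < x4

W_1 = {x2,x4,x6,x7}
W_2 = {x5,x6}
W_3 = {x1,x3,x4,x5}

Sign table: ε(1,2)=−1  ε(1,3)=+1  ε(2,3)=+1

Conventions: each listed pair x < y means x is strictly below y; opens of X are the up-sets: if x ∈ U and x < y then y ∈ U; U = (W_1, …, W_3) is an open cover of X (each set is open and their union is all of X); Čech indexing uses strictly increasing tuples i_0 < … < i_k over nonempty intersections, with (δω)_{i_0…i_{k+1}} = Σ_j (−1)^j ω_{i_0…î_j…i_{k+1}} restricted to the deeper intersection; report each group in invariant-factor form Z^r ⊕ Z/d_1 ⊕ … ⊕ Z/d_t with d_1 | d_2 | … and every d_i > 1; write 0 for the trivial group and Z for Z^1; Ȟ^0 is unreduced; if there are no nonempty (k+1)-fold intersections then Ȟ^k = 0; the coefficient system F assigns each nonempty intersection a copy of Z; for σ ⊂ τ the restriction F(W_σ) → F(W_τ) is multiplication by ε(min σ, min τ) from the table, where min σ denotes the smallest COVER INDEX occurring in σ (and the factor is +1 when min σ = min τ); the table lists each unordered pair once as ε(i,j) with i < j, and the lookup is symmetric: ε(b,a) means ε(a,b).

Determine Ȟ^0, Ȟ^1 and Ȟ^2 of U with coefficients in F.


nonempty overlaps:
  W12={x6} W13={x4} W23={x5}
C dims 3,3; δ0: rk 3, SNF 1^2·2
degree 0: 3−3−0 = 0 → Ȟ^0 ≅ 0
degree 1: 3−0−3 = 0 plus torsion [2] → Ȟ^1 ≅ Z/2
degree 2: 0−0−0 = 0 → Ȟ^2 ≅ 0

Ȟ^0 = 0, Ȟ^1 = Z/2 and Ȟ^2 = 0


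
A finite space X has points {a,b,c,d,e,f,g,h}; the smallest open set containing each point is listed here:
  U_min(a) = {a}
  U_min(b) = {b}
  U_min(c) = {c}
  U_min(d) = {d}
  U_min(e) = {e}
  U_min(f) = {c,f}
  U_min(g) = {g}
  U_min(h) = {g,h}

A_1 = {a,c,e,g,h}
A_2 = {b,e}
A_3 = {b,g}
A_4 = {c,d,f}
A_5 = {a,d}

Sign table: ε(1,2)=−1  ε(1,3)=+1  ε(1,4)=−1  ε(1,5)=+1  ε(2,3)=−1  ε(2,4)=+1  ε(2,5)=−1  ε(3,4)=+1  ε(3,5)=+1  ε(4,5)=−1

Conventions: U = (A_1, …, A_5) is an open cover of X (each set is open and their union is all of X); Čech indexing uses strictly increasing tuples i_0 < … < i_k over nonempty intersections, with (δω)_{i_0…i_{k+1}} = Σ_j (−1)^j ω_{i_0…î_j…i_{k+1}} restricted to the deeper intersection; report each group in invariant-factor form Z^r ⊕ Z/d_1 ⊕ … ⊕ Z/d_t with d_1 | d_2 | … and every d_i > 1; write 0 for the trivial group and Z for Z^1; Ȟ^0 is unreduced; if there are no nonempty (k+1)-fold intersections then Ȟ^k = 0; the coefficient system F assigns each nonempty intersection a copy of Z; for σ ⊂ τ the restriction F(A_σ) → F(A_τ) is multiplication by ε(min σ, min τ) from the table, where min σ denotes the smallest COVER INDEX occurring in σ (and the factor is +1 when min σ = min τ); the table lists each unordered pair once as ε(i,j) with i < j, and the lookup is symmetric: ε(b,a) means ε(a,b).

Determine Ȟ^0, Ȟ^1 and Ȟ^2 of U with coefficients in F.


Ȟ^0(U;F) ≅ Z, Ȟ^1(U;F) ≅ Z^2, Ȟ^2(U;F) ≅ 0

intersection data:
  A12={e} A13={g} A14={c} A15={a} A23={b} A45={d}
C dims 5,6; δ0: rk 4, SNF 1^4
Ȟ^0 = (5 − 4) − 0 = 1, so Ȟ^0 ≅ Z
Ȟ^1 = (6 − 0) − 4 = 2, so Ȟ^1 ≅ Z^2
Ȟ^2 = (0 − 0) − 0 = 0, so Ȟ^2 ≅ 0


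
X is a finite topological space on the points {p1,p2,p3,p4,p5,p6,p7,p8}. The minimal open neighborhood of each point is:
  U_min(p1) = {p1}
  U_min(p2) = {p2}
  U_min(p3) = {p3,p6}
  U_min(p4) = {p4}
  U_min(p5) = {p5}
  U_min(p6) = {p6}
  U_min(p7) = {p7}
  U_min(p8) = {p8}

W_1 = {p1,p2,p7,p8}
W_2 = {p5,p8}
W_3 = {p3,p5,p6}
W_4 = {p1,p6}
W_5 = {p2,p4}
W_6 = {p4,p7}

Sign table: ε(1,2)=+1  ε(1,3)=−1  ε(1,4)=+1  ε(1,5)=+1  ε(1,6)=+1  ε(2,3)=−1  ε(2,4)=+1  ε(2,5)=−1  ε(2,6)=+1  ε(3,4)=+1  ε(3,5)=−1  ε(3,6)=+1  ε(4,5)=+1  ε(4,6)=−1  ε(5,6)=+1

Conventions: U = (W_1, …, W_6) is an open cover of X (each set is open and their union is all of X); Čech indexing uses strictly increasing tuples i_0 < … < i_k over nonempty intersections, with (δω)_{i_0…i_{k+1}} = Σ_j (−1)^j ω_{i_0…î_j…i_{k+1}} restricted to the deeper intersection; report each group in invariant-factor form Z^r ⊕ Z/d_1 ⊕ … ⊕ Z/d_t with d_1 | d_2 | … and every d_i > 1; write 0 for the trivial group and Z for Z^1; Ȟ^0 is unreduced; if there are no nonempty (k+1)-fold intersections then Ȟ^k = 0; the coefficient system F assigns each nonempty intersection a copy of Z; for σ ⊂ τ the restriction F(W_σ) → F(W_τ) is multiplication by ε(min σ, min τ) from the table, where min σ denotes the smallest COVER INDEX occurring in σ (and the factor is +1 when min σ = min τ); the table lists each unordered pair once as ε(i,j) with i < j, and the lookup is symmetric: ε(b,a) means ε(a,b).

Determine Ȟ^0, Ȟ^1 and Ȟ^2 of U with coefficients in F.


Ȟ^0 = 0; Ȟ^1 = Z ⊕ Z/2; Ȟ^2 = 0

intersection data:
  W12={p8} W14={p1} W15={p2} W16={p7} W23={p5} W34={p6} W56={p4}
C dims 6,7; δ0: rk 6, SNF 1^5·2
Ȟ^0 = (6 − 6) − 0 = 0, so Ȟ^0 ≅ 0
Ȟ^1 = (7 − 0) − 6 = 1 plus torsion [2], so Ȟ^1 ≅ Z ⊕ Z/2
Ȟ^2 = (0 − 0) − 0 = 0, so Ȟ^2 ≅ 0


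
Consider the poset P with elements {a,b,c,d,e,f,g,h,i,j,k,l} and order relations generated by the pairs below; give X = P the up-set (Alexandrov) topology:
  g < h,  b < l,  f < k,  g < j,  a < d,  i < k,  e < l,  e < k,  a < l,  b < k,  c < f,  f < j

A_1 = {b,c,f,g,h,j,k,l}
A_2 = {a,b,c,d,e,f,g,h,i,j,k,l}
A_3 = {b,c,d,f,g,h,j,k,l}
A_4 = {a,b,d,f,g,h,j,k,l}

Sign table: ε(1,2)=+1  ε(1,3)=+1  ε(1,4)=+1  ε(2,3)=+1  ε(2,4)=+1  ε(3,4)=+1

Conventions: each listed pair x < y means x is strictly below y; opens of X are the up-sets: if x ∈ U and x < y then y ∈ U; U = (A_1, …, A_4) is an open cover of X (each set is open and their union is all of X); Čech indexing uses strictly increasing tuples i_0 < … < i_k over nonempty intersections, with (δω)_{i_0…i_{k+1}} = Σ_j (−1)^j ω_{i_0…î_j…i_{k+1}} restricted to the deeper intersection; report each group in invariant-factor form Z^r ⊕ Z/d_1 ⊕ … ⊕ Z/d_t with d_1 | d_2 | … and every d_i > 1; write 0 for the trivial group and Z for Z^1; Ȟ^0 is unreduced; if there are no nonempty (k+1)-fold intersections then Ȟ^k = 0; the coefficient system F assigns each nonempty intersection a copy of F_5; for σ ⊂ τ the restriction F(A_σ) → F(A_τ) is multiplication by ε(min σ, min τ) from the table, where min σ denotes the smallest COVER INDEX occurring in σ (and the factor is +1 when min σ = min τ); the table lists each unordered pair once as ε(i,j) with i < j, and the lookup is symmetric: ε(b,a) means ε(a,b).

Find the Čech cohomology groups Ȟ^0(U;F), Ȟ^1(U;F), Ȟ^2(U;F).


nerve simplices:
  A12={b,c,f,g,h,j,k,l} A13={b,c,f,g,h,j,k,l} A14={b,f,g,h,j,k,l} A23={b,c,d,f,g,h,j,k,l} A24={a,b,d,f,g,h,j,k,l} A34={b,d,f,g,h,j,k,l}
  A123={b,c,f,g,h,j,k,l} A124={b,f,g,h,j,k,l} A134={b,f,g,h,j,k,l} A234={b,d,f,g,h,j,k,l}
  A1234={b,f,g,h,j,k,l}
C dims 4,6,4,1; δ0: rk_F5 3; δ1: rk_F5 3; δ2: rk_F5 1
degree 0: 4−3−0 = 1 → Ȟ^0 ≅ Z/5
degree 1: 6−3−3 = 0 → Ȟ^1 ≅ 0
degree 2: 4−1−3 = 0 → Ȟ^2 ≅ 0

Ȟ^0 = Z/5, Ȟ^1 = 0, Ȟ^2 = 0


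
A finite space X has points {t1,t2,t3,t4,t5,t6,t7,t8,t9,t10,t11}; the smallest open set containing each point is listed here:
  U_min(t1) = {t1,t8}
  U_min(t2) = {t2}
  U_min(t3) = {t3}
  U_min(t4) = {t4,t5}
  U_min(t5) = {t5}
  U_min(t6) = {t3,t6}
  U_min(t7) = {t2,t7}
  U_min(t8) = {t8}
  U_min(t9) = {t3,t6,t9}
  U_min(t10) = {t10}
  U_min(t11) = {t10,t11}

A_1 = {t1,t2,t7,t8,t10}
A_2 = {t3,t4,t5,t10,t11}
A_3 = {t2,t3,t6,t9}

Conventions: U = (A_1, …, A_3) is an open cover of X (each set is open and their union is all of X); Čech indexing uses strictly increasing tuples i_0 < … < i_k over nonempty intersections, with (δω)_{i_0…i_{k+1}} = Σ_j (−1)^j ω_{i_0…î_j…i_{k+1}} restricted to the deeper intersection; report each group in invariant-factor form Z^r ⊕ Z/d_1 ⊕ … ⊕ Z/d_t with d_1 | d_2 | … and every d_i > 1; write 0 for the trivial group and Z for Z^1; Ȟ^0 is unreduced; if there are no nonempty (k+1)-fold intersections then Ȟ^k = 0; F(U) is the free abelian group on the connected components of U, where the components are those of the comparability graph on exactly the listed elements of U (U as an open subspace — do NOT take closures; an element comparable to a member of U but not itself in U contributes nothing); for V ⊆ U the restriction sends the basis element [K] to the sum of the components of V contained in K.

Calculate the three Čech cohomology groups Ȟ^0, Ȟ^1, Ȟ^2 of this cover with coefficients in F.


Ȟ^0(U;F) ≅ Z^5; Ȟ^1(U;F) ≅ 0; Ȟ^2(U;F) ≅ 0

nonempty intersections:
  A12={t10} A13={t2} A23={t3}
components per intersection:
  A1: {t1,t8} {t2,t7} {t10}
  A2: {t3} {t4,t5} {t10,t11}
  A3: {t2} {t3,t6,t9}
  A12: {t10}
  A13: {t2}
  A23: {t3}
C dims 8,3; δ0: rk 3, SNF 1^3
Ȟ^0: (8−3)−0=5 ⇒ Z^5
Ȟ^1: (3−0)−3=0 ⇒ 0
Ȟ^2: (0−0)−0=0 ⇒ 0


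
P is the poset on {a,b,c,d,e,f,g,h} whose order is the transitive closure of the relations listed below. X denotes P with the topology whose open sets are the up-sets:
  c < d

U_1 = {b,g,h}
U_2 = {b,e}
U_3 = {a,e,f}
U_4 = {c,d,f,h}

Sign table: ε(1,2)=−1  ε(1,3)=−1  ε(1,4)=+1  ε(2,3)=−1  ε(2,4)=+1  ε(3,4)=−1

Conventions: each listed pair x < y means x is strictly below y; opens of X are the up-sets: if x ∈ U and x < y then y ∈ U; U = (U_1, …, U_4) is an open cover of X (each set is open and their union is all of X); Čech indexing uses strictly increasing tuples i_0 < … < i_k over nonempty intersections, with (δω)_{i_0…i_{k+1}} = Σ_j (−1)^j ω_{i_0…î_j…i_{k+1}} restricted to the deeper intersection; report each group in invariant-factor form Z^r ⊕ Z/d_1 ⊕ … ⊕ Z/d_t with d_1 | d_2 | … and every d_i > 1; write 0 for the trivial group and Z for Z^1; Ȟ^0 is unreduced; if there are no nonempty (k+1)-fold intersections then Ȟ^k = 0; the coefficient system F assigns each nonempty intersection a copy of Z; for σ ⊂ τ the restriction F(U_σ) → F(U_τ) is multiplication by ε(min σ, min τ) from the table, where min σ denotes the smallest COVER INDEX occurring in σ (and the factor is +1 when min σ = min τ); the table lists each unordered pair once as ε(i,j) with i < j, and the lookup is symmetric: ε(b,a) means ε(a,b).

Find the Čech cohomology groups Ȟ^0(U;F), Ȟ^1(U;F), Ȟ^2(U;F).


intersection data:
  U12={b} U14={h} U23={e} U34={f}
C dims 4,4; δ0: rk 4, SNF 1^3·2
Ȟ^0 = (4 − 4) − 0 = 0, so Ȟ^0 ≅ 0
Ȟ^1 = (4 − 0) − 4 = 0 plus torsion [2], so Ȟ^1 ≅ Z/2
Ȟ^2 = (0 − 0) − 0 = 0, so Ȟ^2 ≅ 0

Ȟ^0(U;F) ≅ 0,  Ȟ^1(U;F) ≅ Z/2,  Ȟ^2(U;F) ≅ 0


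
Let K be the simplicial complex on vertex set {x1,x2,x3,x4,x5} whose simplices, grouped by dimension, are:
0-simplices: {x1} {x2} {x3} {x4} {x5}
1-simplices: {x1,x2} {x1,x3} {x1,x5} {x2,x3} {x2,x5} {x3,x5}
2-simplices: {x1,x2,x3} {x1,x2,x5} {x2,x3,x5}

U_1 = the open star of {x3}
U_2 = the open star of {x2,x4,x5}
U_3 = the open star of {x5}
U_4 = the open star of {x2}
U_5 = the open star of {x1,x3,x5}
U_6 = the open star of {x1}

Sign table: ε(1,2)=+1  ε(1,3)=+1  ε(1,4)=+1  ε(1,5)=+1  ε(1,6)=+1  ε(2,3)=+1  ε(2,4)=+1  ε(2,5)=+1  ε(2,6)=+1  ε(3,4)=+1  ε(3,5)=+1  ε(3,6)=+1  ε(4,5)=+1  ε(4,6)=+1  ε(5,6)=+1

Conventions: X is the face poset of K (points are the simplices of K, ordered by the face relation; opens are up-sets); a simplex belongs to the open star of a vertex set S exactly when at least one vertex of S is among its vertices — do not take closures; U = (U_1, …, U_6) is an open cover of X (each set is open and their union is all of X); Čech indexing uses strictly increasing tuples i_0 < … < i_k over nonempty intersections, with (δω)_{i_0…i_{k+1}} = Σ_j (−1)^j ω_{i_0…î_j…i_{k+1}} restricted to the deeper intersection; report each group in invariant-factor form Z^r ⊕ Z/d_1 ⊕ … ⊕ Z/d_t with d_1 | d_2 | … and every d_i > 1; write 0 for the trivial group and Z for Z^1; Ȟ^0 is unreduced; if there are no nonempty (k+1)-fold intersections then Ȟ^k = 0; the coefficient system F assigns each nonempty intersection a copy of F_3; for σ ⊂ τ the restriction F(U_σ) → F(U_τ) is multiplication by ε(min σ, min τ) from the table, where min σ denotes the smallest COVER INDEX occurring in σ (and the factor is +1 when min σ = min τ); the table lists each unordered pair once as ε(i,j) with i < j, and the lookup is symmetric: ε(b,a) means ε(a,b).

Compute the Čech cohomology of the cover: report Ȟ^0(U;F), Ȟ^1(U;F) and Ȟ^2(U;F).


cover nerve:
  U1={{x3},{x1,x3},{x2,x3},{x3,x5},{x1,x2,x3},{x2,x3,x5}} U2={{x2},{x4},{x5},{x1,x2},{x1,x5},{x2,x3},{x2,x5},{x3,x5},{x1,x2,x3},{x1,x2,x5},{x2,x3,x5}} U3={{x5},{x1,x5},{x2,x5},{x3,x5},{x1,x2,x5},{x2,x3,x5}} U4={{x2},{x1,x2},{x2,x3},{x2,x5},{x1,x2,x3},{x1,x2,x5},{x2,x3,x5}} U5={{x1},{x3},{x5},{x1,x2},{x1,x3},{x1,x5},{x2,x3},{x2,x5},{x3,x5},{x1,x2,x3},{x1,x2,x5},{x2,x3,x5}} U6={{x1},{x1,x2},{x1,x3},{x1,x5},{x1,x2,x3},{x1,x2,x5}}
  U12={{x2,x3},{x3,x5},{x1,x2,x3},{x2,x3,x5}} U13={{x3,x5},{x2,x3,x5}} U14={{x2,x3},{x1,x2,x3},{x2,x3,x5}} U15={{x3},{x1,x3},{x2,x3},{x3,x5},{x1,x2,x3},{x2,x3,x5}} U16={{x1,x3},{x1,x2,x3}} U23={{x5},{x1,x5},{x2,x5},{x3,x5},{x1,x2,x5},{x2,x3,x5}} U24={{x2},{x1,x2},{x2,x3},{x2,x5},{x1,x2,x3},{x1,x2,x5},{x2,x3,x5}} U25={{x5},{x1,x2},{x1,x5},{x2,x3},{x2,x5},{x3,x5},{x1,x2,x3},{x1,x2,x5},{x2,x3,x5}} U26={{x1,x2},{x1,x5},{x1,x2,x3},{x1,x2,x5}} U34={{x2,x5},{x1,x2,x5},{x2,x3,x5}} U35={{x5},{x1,x5},{x2,x5},{x3,x5},{x1,x2,x5},{x2,x3,x5}} U36={{x1,x5},{x1,x2,x5}} U45={{x1,x2},{x2,x3},{x2,x5},{x1,x2,x3},{x1,x2,x5},{x2,x3,x5}} U46={{x1,x2},{x1,x2,x3},{x1,x2,x5}} U56={{x1},{x1,x2},{x1,x3},{x1,x5},{x1,x2,x3},{x1,x2,x5}}
  U123={{x3,x5},{x2,x3,x5}} U124={{x2,x3},{x1,x2,x3},{x2,x3,x5}} U125={{x2,x3},{x3,x5},{x1,x2,x3},{x2,x3,x5}} U126={{x1,x2,x3}} U134={{x2,x3,x5}} U135={{x3,x5},{x2,x3,x5}} U145={{x2,x3},{x1,x2,x3},{x2,x3,x5}} U146={{x1,x2,x3}} U156={{x1,x3},{x1,x2,x3}} U234={{x2,x5},{x1,x2,x5},{x2,x3,x5}} U235={{x5},{x1,x5},{x2,x5},{x3,x5},{x1,x2,x5},{x2,x3,x5}} U236={{x1,x5},{x1,x2,x5}} U245={{x1,x2},{x2,x3},{x2,x5},{x1,x2,x3},{x1,x2,x5},{x2,x3,x5}} U246={{x1,x2},{x1,x2,x3},{x1,x2,x5}} U256={{x1,x2},{x1,x5},{x1,x2,x3},{x1,x2,x5}} U345={{x2,x5},{x1,x2,x5},{x2,x3,x5}} U346={{x1,x2,x5}} U356={{x1,x5},{x1,x2,x5}} U456={{x1,x2},{x1,x2,x3},{x1,x2,x5}}
  U1234={{x2,x3,x5}} U1235={{x3,x5},{x2,x3,x5}} U1245={{x2,x3},{x1,x2,x3},{x2,x3,x5}} U1246={{x1,x2,x3}} U1256={{x1,x2,x3}} U1345={{x2,x3,x5}} U1456={{x1,x2,x3}} U2345={{x2,x5},{x1,x2,x5},{x2,x3,x5}} U2346={{x1,x2,x5}} U2356={{x1,x5},{x1,x2,x5}} U2456={{x1,x2},{x1,x2,x3},{x1,x2,x5}} U3456={{x1,x2,x5}}
  U12345={{x2,x3,x5}} U12456={{x1,x2,x3}} U23456={{x1,x2,x5}}
C dims 6,15,19,12; δ0: rk_F3 5; δ1: rk_F3 10; δ2: rk_F3 9
Ȟ^0: (6−5)−0=1 ⇒ Z/3
Ȟ^1: (15−10)−5=0 ⇒ 0
Ȟ^2: (19−9)−10=0 ⇒ 0

Ȟ^0(U;F) ≅ Z/3, Ȟ^1(U;F) ≅ 0, Ȟ^2(U;F) ≅ 0
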